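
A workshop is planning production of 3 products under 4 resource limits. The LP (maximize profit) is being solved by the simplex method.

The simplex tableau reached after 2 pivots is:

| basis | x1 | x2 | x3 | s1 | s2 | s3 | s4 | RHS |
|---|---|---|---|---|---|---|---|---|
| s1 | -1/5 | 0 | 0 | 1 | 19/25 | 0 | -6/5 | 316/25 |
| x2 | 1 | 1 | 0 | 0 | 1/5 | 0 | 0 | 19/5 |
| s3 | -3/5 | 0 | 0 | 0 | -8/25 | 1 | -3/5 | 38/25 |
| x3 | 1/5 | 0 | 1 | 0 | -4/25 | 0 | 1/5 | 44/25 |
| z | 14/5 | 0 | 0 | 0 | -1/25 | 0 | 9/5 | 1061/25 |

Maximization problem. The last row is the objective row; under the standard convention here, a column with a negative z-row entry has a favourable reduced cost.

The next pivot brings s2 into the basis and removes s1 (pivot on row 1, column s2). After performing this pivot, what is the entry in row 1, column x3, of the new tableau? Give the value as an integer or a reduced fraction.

Pivot element is row 1, column s2: 19/25.
Normalize row 1: new (row 1, x3) = 0/(19/25) = 0.
Row 1 is the pivot row, so the entry is 0.

0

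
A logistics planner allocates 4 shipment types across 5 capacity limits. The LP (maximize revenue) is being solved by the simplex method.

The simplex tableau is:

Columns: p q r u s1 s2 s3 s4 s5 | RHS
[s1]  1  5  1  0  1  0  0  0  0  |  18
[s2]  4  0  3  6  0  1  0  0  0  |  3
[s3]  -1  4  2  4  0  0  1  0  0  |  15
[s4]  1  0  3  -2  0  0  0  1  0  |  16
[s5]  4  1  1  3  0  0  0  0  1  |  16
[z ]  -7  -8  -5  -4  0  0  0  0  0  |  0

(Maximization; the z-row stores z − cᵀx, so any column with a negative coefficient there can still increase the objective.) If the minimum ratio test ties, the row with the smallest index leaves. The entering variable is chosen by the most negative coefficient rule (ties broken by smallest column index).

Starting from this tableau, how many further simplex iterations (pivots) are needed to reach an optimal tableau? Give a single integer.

pivot: q in, s1 out → z = 144/5
pivot: p in, s2 out → z = 657/20
No improving column remains; optimal.

2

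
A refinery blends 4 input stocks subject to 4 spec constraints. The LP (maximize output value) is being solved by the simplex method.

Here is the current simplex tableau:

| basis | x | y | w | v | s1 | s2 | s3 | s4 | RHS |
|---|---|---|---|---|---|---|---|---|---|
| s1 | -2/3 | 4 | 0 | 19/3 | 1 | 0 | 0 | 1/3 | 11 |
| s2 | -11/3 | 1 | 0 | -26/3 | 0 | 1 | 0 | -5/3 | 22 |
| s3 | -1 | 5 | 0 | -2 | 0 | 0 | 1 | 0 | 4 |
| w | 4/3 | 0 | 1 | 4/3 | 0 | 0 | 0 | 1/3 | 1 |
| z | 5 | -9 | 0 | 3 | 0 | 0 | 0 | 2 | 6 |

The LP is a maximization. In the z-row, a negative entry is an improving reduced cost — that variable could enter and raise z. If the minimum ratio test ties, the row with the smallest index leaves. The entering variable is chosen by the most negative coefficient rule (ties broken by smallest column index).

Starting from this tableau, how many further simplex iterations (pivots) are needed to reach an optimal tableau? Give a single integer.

pivot: y in, s3 out → z = 66/5
pivot: v in, w out → z = 273/20
No improving column remains; optimal.

2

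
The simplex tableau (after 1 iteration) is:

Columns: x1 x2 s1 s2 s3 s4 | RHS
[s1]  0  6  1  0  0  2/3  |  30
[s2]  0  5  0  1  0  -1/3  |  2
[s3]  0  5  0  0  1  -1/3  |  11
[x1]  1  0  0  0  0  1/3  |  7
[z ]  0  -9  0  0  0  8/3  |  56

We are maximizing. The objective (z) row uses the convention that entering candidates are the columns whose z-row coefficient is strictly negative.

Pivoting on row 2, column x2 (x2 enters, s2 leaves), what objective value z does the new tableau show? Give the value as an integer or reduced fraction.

Minimum ratio for x2: 2/5 = 2/5.
z changes by −(z-row coeff of x2)·ratio = −(-9)·(2/5) = 18/5.
New z = 56 + (18/5) = 298/5.

298/5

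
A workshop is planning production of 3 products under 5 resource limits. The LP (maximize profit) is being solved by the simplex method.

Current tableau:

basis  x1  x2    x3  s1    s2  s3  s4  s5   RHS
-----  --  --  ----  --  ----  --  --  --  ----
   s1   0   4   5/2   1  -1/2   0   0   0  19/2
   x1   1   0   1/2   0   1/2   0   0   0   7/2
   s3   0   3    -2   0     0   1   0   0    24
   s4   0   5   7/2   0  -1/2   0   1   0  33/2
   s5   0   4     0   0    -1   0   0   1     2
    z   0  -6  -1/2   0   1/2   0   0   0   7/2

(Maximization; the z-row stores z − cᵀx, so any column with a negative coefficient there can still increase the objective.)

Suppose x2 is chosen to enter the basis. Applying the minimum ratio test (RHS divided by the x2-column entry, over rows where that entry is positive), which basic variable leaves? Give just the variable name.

Ratios: row 1 (s1): (19/2)/4 = 19/8; row 2 (x1): entry 0 ≤ 0, skip; row 3 (s3): 24/3 = 8; row 4 (s4): (33/2)/5 = 33/10; row 5 (s5): 2/4 = 1/2.
Minimum ratio 1/2 is in the s5 row, so s5 leaves.

s5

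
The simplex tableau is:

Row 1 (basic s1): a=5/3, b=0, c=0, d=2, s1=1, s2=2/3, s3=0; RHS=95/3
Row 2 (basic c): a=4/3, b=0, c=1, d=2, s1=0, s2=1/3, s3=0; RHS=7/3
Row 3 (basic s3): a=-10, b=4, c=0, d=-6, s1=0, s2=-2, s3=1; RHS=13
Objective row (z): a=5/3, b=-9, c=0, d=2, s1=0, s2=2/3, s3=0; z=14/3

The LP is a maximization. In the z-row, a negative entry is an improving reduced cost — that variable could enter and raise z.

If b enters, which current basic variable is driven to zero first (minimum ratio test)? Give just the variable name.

Ratios: row 1 (s1): entry 0 ≤ 0, skip; row 2 (c): entry 0 ≤ 0, skip; row 3 (s3): 13/4 = 13/4.
Minimum ratio 13/4 is in the s3 row, so s3 leaves.

s3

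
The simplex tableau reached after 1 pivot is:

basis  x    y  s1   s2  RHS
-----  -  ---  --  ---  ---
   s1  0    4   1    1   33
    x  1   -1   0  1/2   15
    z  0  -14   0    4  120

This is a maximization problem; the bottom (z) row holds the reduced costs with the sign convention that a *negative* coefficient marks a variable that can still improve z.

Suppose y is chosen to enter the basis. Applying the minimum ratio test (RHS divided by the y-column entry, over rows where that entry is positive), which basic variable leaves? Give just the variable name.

s1

Ratios: row 1 (s1): 33/4 = 33/4; row 2 (x): entry -1 ≤ 0, skip.
Minimum ratio 33/4 is in the s1 row, so s1 leaves.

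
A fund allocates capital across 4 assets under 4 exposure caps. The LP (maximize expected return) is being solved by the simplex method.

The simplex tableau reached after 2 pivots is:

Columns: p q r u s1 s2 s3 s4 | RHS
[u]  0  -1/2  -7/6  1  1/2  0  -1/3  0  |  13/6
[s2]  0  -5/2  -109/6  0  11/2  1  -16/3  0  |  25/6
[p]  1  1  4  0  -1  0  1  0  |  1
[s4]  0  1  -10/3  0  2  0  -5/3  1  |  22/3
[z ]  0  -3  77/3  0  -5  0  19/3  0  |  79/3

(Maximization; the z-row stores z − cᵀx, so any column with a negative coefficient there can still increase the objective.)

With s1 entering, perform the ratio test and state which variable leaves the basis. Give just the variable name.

s2

Ratios: row 1 (u): (13/6)/(1/2) = 13/3; row 2 (s2): (25/6)/(11/2) = 25/33; row 3 (p): entry -1 ≤ 0, skip; row 4 (s4): (22/3)/2 = 11/3.
Minimum ratio 25/33 is in the s2 row, so s2 leaves.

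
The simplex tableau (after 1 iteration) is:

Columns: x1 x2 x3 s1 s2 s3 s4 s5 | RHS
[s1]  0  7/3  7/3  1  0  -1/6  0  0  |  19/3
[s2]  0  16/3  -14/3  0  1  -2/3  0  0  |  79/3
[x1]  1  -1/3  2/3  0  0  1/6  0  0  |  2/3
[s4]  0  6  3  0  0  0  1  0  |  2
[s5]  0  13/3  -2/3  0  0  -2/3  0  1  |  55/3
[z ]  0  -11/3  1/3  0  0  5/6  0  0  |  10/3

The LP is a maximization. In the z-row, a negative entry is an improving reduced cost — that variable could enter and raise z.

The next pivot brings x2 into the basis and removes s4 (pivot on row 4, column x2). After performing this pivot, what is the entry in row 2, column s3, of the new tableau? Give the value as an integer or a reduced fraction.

Pivot element is row 4, column x2: 6.
Normalize row 4: new (row 4, s3) = 0/6 = 0.
row 2 ← row 2 − (16/3)·(new row 4): -2/3 − (16/3)·0 = -2/3.

-2/3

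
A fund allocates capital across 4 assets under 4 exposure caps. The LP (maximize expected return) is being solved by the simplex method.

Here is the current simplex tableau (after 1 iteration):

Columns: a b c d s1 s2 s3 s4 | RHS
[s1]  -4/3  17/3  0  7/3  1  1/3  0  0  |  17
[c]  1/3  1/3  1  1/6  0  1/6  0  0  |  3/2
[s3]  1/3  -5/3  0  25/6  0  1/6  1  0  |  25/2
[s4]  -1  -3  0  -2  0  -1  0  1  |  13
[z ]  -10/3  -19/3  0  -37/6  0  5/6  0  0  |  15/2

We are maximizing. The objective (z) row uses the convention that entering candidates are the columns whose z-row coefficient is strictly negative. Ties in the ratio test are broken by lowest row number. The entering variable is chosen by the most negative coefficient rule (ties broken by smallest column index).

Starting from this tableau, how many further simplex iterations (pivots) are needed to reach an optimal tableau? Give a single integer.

3

pivot: b in, s1 out → z = 53/2
pivot: a in, c out → z = 453/14
pivot: d in, s3 out → z = 2991/68
No improving column remains; optimal.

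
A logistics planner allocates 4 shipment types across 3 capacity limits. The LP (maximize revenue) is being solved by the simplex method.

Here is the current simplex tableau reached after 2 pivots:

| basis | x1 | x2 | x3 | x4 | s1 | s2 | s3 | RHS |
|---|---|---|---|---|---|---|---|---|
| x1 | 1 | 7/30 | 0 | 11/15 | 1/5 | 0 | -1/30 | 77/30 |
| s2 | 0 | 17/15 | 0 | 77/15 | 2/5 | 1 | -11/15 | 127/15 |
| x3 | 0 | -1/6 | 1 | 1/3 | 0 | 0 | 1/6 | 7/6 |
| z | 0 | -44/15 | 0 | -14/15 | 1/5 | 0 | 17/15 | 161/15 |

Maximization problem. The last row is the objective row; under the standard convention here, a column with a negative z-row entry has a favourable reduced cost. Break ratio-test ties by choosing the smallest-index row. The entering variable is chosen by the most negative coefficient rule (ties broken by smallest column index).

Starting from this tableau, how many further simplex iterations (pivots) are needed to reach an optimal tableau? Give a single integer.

pivot: x2 in, s2 out → z = 555/17
pivot: s3 in, x1 out → z = 38
No improving column remains; optimal.

2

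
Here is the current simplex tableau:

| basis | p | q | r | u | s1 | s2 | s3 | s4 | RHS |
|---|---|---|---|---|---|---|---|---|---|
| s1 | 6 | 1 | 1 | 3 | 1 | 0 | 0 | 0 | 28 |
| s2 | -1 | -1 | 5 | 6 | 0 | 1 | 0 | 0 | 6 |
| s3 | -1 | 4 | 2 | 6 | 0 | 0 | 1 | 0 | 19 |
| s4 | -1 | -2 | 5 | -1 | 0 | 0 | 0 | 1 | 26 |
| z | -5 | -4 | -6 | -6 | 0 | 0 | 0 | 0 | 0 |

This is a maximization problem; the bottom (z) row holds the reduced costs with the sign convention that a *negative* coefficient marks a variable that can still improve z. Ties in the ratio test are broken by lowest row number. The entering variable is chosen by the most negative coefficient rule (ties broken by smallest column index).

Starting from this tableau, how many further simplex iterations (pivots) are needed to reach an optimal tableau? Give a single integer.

pivot: r in, s2 out → z = 36/5
pivot: p in, s1 out → z = 34
pivot: q in, s3 out → z = 51
No improving column remains; optimal.

3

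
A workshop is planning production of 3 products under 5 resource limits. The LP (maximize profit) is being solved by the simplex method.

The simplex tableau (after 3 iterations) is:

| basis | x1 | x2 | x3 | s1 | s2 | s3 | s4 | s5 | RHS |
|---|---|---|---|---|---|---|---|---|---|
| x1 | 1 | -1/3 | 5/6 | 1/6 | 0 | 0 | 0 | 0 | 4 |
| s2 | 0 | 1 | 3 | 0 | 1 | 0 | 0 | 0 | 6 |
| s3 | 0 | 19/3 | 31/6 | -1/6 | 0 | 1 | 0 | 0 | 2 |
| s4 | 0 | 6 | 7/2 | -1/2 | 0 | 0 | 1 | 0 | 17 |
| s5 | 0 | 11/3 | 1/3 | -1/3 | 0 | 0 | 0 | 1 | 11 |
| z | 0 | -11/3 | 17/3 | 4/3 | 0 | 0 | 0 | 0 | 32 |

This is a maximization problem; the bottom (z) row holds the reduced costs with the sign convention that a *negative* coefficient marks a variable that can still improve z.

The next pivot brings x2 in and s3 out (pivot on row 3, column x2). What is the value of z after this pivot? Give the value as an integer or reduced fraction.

630/19

Minimum ratio for x2: 2/(19/3) = 6/19.
z changes by −(z-row coeff of x2)·ratio = −(-11/3)·(6/19) = 22/19.
New z = 32 + (22/19) = 630/19.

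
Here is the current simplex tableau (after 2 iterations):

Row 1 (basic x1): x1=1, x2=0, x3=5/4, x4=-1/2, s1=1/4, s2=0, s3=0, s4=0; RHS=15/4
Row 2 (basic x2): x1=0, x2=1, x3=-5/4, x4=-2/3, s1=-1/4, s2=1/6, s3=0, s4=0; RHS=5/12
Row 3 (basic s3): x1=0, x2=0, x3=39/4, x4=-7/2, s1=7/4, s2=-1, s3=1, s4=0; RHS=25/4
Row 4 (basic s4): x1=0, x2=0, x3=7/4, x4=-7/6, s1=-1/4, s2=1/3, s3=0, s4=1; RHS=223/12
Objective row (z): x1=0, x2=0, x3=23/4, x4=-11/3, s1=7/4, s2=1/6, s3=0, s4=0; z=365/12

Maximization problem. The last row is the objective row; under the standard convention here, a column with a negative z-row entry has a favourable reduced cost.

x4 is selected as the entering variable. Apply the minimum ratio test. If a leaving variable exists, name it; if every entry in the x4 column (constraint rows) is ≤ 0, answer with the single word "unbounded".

unbounded

x4-column entries: row 1: -1/2, row 2: -2/3, row 3: -7/2, row 4: -7/6. All ≤ 0, so x4 can increase without bound; the LP is unbounded in this direction.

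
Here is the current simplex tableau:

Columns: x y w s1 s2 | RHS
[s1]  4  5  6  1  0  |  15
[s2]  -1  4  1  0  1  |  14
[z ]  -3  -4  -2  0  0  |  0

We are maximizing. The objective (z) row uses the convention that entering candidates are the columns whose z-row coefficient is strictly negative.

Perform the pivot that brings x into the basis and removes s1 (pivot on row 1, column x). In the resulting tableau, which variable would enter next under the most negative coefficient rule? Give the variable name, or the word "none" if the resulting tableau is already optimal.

y

Pivot element 4. New z-row = old z-row − (-3)·(row 1/4).
Updated z-row coefficients: x: 0, y: -1/4, w: 5/2, s1: 3/4, s2: 0.
The most negative is -1/4 in column y, so y would enter next.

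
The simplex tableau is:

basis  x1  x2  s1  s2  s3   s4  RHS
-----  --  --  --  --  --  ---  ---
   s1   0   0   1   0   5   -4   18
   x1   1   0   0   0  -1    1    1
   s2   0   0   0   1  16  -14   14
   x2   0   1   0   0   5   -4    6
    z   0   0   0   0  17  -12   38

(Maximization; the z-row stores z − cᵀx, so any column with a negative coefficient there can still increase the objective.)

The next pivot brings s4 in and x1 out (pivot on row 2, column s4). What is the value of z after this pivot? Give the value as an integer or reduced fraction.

Minimum ratio for s4: 1/1 = 1.
z changes by −(z-row coeff of s4)·ratio = −(-12)·1 = 12.
New z = 38 + 12 = 50.

50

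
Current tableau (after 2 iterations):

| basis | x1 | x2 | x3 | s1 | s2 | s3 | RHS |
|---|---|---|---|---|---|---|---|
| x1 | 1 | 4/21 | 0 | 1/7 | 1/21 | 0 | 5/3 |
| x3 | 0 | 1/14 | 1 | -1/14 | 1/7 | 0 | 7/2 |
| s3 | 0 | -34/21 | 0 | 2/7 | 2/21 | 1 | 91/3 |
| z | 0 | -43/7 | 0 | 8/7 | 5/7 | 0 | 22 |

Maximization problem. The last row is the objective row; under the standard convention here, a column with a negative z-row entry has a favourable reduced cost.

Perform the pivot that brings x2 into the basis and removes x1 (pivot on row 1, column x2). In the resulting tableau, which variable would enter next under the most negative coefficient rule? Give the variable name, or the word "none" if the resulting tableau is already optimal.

Pivot element 4/21. New z-row = old z-row − (-43/7)·(row 1/(4/21)).
Updated z-row coefficients: x1: 129/4, x2: 0, x3: 0, s1: 23/4, s2: 9/4, s3: 0.
No coefficient is strictly negative; the tableau after this pivot is optimal.

none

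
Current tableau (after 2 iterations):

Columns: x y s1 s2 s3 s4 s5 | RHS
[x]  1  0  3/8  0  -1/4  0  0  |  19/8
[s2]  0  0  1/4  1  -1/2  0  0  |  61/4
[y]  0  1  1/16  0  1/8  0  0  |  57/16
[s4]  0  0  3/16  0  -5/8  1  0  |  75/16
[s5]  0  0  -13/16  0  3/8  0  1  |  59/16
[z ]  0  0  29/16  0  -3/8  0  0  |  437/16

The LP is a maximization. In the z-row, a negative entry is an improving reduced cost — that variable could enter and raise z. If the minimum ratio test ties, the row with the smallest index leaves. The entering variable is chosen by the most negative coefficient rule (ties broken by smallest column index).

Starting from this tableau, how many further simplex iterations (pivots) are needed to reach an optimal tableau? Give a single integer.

pivot: s3 in, s5 out → z = 31
No improving column remains; optimal.

1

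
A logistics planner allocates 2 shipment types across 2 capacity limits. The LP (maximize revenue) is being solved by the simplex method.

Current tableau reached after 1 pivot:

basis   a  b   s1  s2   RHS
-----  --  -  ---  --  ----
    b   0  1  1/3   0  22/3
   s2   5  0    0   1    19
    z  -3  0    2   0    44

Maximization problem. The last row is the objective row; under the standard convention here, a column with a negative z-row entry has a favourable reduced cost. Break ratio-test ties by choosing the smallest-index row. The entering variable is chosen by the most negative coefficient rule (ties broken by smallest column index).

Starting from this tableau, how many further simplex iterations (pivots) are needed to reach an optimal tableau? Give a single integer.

1

pivot: a in, s2 out → z = 277/5
No improving column remains; optimal.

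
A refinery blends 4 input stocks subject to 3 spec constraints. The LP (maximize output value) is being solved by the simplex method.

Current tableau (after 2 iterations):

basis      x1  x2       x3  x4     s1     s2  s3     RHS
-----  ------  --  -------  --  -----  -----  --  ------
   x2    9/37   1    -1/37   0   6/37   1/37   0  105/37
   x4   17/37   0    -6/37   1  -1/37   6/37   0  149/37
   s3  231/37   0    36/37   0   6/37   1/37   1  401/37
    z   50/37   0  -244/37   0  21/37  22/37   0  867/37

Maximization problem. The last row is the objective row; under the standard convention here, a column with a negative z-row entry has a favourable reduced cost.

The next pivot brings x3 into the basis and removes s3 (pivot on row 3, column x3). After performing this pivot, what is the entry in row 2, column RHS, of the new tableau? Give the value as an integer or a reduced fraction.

Pivot element is row 3, column x3: 36/37.
Normalize row 3: new (row 3, RHS) = (401/37)/(36/37) = 401/36.
row 2 ← row 2 − (-6/37)·(new row 3): 149/37 − (-6/37)·(401/36) = 35/6.

35/6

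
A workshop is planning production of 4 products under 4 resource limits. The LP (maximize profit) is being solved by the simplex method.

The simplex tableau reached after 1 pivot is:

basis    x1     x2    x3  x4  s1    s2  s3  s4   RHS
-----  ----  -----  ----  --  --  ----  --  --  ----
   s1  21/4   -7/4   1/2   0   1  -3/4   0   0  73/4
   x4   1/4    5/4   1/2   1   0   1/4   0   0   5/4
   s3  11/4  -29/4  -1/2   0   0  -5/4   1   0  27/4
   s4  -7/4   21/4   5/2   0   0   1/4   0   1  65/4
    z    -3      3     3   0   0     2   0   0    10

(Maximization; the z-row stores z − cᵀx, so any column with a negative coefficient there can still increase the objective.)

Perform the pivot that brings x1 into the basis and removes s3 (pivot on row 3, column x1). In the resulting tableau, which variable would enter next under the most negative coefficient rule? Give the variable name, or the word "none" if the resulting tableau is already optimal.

Pivot element 11/4. New z-row = old z-row − (-3)·(row 3/(11/4)).
Updated z-row coefficients: x1: 0, x2: -54/11, x3: 27/11, x4: 0, s1: 0, s2: 7/11, s3: 12/11, s4: 0.
The most negative is -54/11 in column x2, so x2 would enter next.

x2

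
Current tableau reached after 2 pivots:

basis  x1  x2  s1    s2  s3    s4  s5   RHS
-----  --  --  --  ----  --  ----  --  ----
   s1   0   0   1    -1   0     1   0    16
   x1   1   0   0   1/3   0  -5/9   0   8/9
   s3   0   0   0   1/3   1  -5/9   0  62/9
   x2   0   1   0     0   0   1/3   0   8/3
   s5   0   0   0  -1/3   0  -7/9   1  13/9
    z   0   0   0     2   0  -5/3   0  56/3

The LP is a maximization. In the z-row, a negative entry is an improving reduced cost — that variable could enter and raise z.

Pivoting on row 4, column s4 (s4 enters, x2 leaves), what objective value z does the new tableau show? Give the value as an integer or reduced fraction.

32

Minimum ratio for s4: (8/3)/(1/3) = 8.
z changes by −(z-row coeff of s4)·ratio = −(-5/3)·8 = 40/3.
New z = 56/3 + (40/3) = 32.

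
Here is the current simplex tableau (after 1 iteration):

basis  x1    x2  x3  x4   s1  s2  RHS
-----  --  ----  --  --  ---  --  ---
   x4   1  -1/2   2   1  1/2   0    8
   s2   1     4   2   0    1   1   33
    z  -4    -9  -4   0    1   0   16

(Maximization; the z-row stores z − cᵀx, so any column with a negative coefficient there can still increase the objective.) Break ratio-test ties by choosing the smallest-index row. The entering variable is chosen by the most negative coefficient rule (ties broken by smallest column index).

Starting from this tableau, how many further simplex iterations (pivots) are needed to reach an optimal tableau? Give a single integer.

pivot: x2 in, s2 out → z = 361/4
pivot: x1 in, x4 out → z = 982/9
No improving column remains; optimal.

2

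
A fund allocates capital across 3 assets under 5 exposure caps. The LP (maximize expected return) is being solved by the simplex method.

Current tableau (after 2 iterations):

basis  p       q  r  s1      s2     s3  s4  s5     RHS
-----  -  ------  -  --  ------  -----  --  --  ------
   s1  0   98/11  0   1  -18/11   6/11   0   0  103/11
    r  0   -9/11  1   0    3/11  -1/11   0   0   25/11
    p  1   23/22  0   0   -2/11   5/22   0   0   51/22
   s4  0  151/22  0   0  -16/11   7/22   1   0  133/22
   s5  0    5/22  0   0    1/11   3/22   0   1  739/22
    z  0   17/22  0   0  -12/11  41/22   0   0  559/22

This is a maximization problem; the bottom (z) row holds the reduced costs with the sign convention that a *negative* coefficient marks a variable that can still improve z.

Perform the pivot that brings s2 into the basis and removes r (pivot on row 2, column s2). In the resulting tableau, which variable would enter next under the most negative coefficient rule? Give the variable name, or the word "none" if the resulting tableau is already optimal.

q

Pivot element 3/11. New z-row = old z-row − (-12/11)·(row 2/(3/11)).
Updated z-row coefficients: p: 0, q: -5/2, r: 4, s1: 0, s2: 0, s3: 3/2, s4: 0, s5: 0.
The most negative is -5/2 in column q, so q would enter next.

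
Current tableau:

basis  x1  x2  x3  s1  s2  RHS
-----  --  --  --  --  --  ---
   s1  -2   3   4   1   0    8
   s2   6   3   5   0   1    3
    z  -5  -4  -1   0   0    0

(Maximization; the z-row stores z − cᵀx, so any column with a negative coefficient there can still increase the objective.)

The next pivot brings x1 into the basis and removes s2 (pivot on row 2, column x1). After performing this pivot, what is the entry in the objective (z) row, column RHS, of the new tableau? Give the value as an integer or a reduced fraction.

5/2

Pivot element is row 2, column x1: 6.
Normalize row 2: new (row 2, RHS) = 3/6 = 1/2.
z-row ← z-row − (-5)·(new row 2): 0 − (-5)·(1/2) = 5/2.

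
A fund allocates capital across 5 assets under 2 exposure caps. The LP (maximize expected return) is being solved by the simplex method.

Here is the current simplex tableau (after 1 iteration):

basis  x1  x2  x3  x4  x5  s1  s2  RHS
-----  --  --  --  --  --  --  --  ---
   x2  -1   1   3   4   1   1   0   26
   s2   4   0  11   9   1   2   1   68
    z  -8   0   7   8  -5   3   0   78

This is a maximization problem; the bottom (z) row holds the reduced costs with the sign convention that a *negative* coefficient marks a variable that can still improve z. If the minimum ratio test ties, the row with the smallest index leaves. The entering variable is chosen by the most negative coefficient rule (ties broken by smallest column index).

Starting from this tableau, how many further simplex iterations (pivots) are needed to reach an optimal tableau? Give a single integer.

2

pivot: x1 in, s2 out → z = 214
pivot: x5 in, x2 out → z = 1586/5
No improving column remains; optimal.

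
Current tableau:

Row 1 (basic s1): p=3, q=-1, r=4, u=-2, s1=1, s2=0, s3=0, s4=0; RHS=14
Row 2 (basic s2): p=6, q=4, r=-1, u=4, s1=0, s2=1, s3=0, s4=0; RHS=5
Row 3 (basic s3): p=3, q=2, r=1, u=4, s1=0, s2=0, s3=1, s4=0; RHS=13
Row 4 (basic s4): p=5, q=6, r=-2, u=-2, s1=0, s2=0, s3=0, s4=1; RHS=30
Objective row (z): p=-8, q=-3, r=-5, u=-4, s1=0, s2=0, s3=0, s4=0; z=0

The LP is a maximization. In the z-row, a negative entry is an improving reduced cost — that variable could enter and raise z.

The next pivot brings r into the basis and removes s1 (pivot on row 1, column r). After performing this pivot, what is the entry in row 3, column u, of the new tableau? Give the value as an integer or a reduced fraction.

Pivot element is row 1, column r: 4.
Normalize row 1: new (row 1, u) = (-2)/4 = -1/2.
row 3 ← row 3 − 1·(new row 1): 4 − 1·(-1/2) = 9/2.

9/2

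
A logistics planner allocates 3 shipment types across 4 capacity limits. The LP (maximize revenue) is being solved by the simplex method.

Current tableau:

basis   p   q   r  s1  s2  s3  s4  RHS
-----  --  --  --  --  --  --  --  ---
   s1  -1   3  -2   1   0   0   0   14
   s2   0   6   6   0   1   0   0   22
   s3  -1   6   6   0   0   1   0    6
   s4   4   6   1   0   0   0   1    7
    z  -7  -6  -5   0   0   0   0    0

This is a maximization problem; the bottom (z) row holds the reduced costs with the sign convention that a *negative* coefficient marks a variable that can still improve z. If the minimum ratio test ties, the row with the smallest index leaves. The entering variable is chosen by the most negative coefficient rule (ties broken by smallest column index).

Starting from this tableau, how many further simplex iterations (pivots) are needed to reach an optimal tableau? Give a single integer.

2

pivot: p in, s4 out → z = 49/4
pivot: r in, s3 out → z = 407/25
No improving column remains; optimal.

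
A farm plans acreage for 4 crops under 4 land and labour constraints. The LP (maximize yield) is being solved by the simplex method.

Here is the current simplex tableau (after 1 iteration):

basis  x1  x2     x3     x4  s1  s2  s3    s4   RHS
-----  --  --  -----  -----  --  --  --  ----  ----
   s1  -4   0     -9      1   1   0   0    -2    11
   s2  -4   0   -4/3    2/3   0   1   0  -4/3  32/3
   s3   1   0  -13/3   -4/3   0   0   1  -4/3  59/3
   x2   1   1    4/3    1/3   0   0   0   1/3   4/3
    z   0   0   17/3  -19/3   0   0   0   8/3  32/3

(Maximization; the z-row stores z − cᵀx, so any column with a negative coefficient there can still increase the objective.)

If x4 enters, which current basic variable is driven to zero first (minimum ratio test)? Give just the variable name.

x2

Ratios: row 1 (s1): 11/1 = 11; row 2 (s2): (32/3)/(2/3) = 16; row 3 (s3): entry -4/3 ≤ 0, skip; row 4 (x2): (4/3)/(1/3) = 4.
Minimum ratio 4 is in the x2 row, so x2 leaves.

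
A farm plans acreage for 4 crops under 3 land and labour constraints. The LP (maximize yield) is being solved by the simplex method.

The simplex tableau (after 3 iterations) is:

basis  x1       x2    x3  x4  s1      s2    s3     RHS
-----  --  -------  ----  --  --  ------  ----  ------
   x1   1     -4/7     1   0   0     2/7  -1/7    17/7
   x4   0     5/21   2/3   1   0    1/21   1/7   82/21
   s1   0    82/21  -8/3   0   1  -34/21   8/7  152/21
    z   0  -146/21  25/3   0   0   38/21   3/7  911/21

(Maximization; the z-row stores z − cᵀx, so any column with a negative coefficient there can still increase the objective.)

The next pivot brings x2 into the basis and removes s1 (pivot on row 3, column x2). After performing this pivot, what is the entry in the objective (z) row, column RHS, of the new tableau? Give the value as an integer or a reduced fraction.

Pivot element is row 3, column x2: 82/21.
Normalize row 3: new (row 3, RHS) = (152/21)/(82/21) = 76/41.
z-row ← z-row − (-146/21)·(new row 3): 911/21 − (-146/21)·(76/41) = 2307/41.

2307/41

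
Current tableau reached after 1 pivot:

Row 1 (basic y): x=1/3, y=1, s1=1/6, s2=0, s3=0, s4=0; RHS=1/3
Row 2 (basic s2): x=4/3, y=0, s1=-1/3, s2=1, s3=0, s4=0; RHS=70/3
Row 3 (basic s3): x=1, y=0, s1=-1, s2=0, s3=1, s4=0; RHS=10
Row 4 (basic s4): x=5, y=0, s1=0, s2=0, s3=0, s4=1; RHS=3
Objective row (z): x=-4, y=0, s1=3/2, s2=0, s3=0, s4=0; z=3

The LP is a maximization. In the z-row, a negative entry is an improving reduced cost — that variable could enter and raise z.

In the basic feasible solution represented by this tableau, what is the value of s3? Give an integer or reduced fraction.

10

s3 is basic (row 3); its value is the RHS of that row: 10.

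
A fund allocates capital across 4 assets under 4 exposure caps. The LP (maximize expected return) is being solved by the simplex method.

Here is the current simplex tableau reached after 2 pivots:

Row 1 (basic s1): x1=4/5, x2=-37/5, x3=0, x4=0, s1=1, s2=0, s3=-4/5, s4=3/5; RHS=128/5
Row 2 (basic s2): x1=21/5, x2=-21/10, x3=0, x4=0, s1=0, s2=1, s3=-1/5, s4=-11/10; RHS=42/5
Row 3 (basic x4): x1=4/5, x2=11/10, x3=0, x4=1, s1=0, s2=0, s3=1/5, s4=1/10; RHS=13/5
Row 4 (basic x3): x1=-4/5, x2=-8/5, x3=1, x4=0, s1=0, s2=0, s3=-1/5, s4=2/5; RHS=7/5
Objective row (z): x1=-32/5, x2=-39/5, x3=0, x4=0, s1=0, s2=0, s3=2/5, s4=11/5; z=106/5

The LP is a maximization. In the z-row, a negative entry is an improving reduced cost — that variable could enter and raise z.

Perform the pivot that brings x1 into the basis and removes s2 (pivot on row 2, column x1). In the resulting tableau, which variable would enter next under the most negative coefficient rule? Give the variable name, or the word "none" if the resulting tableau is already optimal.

Pivot element 21/5. New z-row = old z-row − (-32/5)·(row 2/(21/5)).
Updated z-row coefficients: x1: 0, x2: -11, x3: 0, x4: 0, s1: 0, s2: 32/21, s3: 2/21, s4: 11/21.
The most negative is -11 in column x2, so x2 would enter next.

x2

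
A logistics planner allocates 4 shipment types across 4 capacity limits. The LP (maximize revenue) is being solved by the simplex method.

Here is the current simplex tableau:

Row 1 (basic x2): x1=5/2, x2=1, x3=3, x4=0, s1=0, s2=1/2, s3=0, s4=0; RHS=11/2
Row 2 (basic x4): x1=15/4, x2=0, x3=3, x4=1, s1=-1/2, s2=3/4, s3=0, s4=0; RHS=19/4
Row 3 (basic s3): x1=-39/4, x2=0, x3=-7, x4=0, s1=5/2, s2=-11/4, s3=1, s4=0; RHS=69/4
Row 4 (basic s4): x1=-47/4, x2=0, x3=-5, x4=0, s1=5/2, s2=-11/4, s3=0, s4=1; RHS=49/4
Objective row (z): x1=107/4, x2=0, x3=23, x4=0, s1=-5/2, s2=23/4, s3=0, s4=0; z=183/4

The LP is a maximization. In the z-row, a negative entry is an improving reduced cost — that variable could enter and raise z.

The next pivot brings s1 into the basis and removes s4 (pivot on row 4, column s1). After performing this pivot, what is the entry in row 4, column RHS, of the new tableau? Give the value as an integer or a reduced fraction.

49/10

Pivot element is row 4, column s1: 5/2.
Normalize row 4: new (row 4, RHS) = (49/4)/(5/2) = 49/10.
Row 4 is the pivot row, so the entry is 49/10.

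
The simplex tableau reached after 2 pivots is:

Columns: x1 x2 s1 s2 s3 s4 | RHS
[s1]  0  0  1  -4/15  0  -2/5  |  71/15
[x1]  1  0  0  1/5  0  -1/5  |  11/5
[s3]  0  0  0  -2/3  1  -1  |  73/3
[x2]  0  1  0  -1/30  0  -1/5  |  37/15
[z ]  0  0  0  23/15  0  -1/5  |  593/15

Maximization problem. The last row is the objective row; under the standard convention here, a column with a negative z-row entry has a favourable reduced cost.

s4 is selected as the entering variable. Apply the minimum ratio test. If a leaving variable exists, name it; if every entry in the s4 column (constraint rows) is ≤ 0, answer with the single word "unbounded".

unbounded

s4-column entries: row 1: -2/5, row 2: -1/5, row 3: -1, row 4: -1/5. All ≤ 0, so s4 can increase without bound; the LP is unbounded in this direction.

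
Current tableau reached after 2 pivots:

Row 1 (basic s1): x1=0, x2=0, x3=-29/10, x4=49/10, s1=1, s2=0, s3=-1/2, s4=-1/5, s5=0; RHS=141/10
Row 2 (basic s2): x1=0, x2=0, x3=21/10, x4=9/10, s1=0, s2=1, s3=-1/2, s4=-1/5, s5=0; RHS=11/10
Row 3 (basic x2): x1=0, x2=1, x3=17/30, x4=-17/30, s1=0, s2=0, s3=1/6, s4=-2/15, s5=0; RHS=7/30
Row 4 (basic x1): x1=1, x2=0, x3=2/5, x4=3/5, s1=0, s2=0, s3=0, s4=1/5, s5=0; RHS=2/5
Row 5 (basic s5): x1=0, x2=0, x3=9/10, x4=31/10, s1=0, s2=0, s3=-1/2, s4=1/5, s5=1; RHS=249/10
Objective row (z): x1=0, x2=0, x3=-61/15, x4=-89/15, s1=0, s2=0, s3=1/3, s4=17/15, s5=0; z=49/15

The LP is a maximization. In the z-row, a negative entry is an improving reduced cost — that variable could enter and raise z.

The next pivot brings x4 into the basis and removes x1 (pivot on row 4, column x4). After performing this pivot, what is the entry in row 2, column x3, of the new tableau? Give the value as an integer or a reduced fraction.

3/2

Pivot element is row 4, column x4: 3/5.
Normalize row 4: new (row 4, x3) = (2/5)/(3/5) = 2/3.
row 2 ← row 2 − (9/10)·(new row 4): 21/10 − (9/10)·(2/3) = 3/2.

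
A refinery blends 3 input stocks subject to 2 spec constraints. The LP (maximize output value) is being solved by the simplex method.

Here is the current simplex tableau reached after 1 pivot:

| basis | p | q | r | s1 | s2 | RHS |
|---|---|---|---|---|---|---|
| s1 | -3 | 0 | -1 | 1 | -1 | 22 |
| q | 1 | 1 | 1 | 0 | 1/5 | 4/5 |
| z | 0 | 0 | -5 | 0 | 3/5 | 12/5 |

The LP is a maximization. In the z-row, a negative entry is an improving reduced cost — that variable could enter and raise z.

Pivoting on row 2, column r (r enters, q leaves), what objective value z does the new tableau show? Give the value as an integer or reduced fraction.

32/5

Minimum ratio for r: (4/5)/1 = 4/5.
z changes by −(z-row coeff of r)·ratio = −(-5)·(4/5) = 4.
New z = 12/5 + 4 = 32/5.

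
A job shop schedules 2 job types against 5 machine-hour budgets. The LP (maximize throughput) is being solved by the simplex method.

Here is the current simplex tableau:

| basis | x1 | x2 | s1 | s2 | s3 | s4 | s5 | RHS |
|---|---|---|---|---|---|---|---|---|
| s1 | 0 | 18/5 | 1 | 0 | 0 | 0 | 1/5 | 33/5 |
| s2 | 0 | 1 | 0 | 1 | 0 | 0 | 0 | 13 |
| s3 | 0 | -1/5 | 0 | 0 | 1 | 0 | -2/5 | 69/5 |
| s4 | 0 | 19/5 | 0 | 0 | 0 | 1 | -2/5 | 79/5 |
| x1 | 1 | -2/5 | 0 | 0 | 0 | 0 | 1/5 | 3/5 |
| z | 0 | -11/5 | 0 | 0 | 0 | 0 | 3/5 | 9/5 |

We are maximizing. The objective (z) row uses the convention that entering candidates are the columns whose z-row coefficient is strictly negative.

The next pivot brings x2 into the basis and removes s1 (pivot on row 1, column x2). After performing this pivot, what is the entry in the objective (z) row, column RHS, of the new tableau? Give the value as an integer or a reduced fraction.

35/6

Pivot element is row 1, column x2: 18/5.
Normalize row 1: new (row 1, RHS) = (33/5)/(18/5) = 11/6.
z-row ← z-row − (-11/5)·(new row 1): 9/5 − (-11/5)·(11/6) = 35/6.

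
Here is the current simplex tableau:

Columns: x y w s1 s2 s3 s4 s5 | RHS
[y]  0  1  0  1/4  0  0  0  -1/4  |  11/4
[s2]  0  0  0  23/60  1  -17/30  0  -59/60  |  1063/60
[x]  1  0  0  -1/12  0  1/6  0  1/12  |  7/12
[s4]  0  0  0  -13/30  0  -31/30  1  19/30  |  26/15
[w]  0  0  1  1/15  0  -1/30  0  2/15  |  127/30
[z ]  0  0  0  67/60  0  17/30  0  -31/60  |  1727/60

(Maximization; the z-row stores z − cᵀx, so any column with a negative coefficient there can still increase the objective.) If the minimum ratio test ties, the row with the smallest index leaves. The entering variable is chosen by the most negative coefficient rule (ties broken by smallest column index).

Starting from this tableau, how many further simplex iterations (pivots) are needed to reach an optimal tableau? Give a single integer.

pivot: s5 in, s4 out → z = 2295/76
pivot: s3 in, x out → z = 702/23
No improving column remains; optimal.

2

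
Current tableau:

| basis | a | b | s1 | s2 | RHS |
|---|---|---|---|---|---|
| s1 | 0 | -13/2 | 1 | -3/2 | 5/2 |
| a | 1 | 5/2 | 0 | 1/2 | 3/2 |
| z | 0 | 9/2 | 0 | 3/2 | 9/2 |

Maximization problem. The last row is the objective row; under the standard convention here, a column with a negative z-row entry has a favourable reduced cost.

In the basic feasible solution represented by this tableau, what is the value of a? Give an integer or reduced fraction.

a is basic (row 2); its value is the RHS of that row: 3/2.

3/2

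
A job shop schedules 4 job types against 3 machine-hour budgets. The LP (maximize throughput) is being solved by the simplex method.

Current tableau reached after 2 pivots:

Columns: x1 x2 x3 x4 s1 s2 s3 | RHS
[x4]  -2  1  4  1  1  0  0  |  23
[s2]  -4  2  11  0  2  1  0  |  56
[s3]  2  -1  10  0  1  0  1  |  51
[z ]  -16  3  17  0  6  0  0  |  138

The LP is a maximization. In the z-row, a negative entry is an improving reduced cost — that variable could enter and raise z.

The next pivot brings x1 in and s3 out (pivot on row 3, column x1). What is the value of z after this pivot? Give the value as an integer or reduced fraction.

546

Minimum ratio for x1: 51/2 = 51/2.
z changes by −(z-row coeff of x1)·ratio = −(-16)·(51/2) = 408.
New z = 138 + 408 = 546.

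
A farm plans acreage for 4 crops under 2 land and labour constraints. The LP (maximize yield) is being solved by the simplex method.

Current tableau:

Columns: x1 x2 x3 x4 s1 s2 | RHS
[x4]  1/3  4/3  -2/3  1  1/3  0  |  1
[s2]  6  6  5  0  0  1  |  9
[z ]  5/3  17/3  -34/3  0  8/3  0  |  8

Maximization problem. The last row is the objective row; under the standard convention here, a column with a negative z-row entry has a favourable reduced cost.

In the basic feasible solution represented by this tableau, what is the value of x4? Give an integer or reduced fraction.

1

x4 is basic (row 1); its value is the RHS of that row: 1.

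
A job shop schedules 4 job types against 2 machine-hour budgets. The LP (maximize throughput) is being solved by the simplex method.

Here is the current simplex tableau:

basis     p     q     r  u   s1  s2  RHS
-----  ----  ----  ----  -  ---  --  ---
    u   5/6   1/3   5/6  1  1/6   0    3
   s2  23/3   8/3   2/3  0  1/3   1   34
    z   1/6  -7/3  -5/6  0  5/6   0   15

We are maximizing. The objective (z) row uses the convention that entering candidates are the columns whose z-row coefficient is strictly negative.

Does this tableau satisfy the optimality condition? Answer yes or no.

Column q has objective-row coefficient -7/3, which is negative; an improving pivot exists, so not yet optimal.

no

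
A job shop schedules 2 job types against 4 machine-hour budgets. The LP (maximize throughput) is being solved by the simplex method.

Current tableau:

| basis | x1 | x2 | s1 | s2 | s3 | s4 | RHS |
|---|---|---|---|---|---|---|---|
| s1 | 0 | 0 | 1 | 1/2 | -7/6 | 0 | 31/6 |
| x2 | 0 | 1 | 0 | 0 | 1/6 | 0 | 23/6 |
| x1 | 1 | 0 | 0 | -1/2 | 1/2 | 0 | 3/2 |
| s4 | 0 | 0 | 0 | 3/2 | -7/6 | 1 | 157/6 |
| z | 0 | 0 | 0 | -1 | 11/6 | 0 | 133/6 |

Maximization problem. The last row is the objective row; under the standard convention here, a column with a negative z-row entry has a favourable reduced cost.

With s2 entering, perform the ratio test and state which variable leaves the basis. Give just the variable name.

s1

Ratios: row 1 (s1): (31/6)/(1/2) = 31/3; row 2 (x2): entry 0 ≤ 0, skip; row 3 (x1): entry -1/2 ≤ 0, skip; row 4 (s4): (157/6)/(3/2) = 157/9.
Minimum ratio 31/3 is in the s1 row, so s1 leaves.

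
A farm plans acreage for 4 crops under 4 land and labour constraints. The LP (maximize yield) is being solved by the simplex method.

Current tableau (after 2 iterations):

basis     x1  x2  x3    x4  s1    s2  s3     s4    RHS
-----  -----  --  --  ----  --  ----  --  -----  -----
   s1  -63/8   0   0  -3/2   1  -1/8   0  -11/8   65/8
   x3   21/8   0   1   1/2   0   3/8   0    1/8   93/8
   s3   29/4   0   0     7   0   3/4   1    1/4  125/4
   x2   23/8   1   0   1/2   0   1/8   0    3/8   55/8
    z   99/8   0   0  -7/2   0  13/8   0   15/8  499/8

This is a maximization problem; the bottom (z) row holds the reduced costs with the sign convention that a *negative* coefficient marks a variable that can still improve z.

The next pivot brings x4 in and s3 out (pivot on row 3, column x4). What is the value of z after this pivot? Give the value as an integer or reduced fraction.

78

Minimum ratio for x4: (125/4)/7 = 125/28.
z changes by −(z-row coeff of x4)·ratio = −(-7/2)·(125/28) = 125/8.
New z = 499/8 + (125/8) = 78.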